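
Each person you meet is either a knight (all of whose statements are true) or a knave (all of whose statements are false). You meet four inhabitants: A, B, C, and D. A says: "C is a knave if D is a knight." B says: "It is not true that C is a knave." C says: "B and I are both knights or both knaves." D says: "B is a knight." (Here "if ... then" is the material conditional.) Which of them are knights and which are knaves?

Knights: B, C, and D. Knaves: A.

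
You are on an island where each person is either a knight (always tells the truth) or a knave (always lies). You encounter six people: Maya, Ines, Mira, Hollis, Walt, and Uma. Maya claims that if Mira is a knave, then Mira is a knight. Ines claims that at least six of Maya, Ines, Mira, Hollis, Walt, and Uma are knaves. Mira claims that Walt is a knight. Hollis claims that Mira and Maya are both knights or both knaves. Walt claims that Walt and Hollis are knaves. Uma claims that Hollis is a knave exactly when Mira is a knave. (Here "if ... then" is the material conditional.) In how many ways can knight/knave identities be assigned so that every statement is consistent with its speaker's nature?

Consistent assignments:
  Maya=knave, Ines=knave, Mira=knave, Hollis=knight, Walt=knave, Uma=knave

1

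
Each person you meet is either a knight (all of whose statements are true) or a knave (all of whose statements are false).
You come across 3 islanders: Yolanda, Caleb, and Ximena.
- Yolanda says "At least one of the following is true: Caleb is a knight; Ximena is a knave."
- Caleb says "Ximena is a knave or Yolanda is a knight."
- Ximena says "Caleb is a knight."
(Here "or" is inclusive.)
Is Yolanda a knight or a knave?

Consistent assignments: {Yolanda=knight, Caleb=knight, Ximena=knight}
In every consistent assignment, Yolanda is a knight.

Yolanda is a knight.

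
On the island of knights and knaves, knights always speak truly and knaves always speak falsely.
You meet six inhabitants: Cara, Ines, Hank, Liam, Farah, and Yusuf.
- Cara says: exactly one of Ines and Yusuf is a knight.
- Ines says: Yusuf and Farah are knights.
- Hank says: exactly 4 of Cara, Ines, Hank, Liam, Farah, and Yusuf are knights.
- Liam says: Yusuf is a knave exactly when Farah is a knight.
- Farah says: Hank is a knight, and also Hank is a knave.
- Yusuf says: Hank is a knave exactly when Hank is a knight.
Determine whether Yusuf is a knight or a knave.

Yusuf is a knave.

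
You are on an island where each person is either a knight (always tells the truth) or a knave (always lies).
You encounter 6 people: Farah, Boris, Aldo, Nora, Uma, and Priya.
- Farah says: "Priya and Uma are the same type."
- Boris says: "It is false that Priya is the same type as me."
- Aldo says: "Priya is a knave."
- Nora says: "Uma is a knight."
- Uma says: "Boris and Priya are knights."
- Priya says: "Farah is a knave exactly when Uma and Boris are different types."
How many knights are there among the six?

3

The unique consistent assignment is Farah=knight, Boris=knight, Aldo=knight, Nora=knave, Uma=knave, Priya=knave.
That has 3 knights.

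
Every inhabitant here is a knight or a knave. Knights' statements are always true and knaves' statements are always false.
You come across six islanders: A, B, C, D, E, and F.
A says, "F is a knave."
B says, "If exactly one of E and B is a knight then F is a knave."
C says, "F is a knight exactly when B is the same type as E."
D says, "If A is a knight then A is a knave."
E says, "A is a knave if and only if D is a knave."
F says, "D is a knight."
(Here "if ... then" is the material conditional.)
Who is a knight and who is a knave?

A is a knight, and the claim "F is a knave" is indeed true.
B is a knight; "if exactly one of E and B is a knight then F is a knave" is true, as required.
As a knight, C's statement "F is a knight exactly when B is the same type as E" should be true; it is.
D is a knave, so "if A is a knight then A is a knave" must be false — and it is.
As a knave, E's statement "A is a knave if and only if D is a knave" should be false; it is.
As a knave, F's statement "D is a knight" should be false; it is.

A is a knight, B is a knight, C is a knight, D is a knave, E is a knave, and F is a knave.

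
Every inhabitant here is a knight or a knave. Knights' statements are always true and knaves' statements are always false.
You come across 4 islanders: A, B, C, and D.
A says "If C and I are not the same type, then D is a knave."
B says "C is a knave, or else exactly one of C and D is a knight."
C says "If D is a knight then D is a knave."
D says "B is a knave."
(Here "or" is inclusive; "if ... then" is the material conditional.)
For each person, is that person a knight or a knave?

A is a knight, B is a knight, C is a knight, and D is a knave.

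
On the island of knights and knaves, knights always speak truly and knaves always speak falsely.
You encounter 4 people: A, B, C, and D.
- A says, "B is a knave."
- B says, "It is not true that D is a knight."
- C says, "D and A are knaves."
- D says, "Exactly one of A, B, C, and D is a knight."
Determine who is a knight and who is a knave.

Suppose A is a knight. Then A's statement "B is a knave" would have to be true. Checking the 8 ways to assign the others, none is consistent with every speaker.
(For instance, with B=knight, C=knight, D=knave, A's claim "B is a knave" comes out false where it would need to be true.)
So A must be a knave, making "B is a knave" false. Taking A=knave, B=knight, C=knight, D=knave, each remaining statement checks out:
  B (knight): "it is not true that D is a knight" — true. ✓
  C (knight): "D and A are knaves" — true. ✓
  D (knave): "exactly one of A, B, C, and D is a knight" — false. ✓
This is the unique consistent assignment.

A is a knave, B is a knight, C is a knight, and D is a knave.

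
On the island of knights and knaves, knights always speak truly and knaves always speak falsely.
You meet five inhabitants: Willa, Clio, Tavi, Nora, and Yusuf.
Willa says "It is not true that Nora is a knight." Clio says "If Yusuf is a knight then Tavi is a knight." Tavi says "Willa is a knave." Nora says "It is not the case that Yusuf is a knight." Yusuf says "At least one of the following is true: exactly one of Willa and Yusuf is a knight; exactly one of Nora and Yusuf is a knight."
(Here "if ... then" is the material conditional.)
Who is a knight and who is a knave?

Willa is a knight, Clio is a knave, Tavi is a knave, Nora is a knave, and Yusuf is a knight.

Willa is a knight, and the claim "it is not true that Nora is a knight" is indeed true.
Since Clio is a knave, "if Yusuf is a knight then Tavi is a knight" needs to be false, which holds.
Tavi (knave): "Willa is a knave" — false. ✓
Nora is a knave, so "it is not the case that Yusuf is a knight" must be false — and it is.
Yusuf is a knight, and the claim "at least one of the following is true: exactly one of Willa and Yusuf is a knight; exactly one of Nora and Yusuf is a knight" is indeed true.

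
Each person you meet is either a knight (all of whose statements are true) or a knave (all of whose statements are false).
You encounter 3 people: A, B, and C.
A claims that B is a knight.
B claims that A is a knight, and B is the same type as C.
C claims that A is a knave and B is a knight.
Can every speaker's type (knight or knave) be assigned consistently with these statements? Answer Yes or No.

Yes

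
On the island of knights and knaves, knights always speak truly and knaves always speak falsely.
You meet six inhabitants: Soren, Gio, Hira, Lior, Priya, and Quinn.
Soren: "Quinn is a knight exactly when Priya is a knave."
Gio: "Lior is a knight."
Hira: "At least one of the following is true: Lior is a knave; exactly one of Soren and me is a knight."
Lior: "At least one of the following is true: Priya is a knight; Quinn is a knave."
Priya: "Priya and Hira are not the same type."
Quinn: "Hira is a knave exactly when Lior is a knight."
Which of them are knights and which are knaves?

Soren is a knave, and the claim "Quinn is a knight exactly when Priya is a knave" is indeed false.
Gio is a knight; "Lior is a knight" is true, as required.
Since Hira is a knave, "at least one of the following is true: Lior is a knave; exactly one of Soren and me is a knight" needs to be false, which holds.
Lior is a knight, and the claim "at least one of the following is true: Priya is a knight; Quinn is a knave" is indeed true.
Priya is a knight; "Priya and Hira are not the same type" is true, as required.
Since Quinn is a knight, "Hira is a knave exactly when Lior is a knight" needs to be true, which holds.

Knights: Gio, Lior, Priya, and Quinn. Knaves: Soren and Hira.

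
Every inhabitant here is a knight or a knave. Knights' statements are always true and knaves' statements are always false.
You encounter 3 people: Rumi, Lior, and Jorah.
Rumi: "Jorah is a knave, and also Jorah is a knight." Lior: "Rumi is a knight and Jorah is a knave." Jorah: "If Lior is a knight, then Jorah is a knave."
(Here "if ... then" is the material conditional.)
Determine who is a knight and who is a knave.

Knights: Jorah. Knaves: Rumi and Lior.

Rumi is a knave, so "Jorah is a knave, and also Jorah is a knight" must be false — and it is.
Lior is a knave, and the claim "Rumi is a knight and Jorah is a knave" is indeed false.
As a knight, Jorah's statement "if Lior is a knight, then Jorah is a knave" should be True; it is.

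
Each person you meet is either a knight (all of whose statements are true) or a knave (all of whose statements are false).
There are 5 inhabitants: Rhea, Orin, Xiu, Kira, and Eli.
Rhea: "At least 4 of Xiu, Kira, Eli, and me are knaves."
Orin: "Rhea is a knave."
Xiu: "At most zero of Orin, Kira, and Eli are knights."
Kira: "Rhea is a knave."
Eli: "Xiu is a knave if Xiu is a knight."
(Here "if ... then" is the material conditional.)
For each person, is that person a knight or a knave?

Suppose Rhea is a knight. Then Rhea's statement "at least 4 of Xiu, Kira, Eli, and me are knaves" would have to be true. Checking the 16 ways to assign the others, none is consistent with every speaker.
(For instance, with Orin=knight, Xiu=knave, Kira=knight, Eli=knight, Rhea's claim "at least 4 of Xiu, Kira, Eli, and me are knaves" comes out false where it would need to be true.)
So Rhea must be a knave, making "at least 4 of Xiu, Kira, Eli, and me are knaves" false. Taking Rhea=knave, Orin=knight, Xiu=knave, Kira=knight, Eli=knight, each remaining statement checks out:
  Orin (knight): "Rhea is a knave" — true. ✓
  Xiu (knave): "at most zero of Orin, Kira, and Eli are knights" — false. ✓
  Kira (knight): "Rhea is a knave" — true. ✓
  Eli (knight): "Xiu is a knave if Xiu is a knight" — true. ✓
This is the unique consistent assignment.

Rhea is a knave, Orin is a knight, Xiu is a knave, Kira is a knight, and Eli is a knight.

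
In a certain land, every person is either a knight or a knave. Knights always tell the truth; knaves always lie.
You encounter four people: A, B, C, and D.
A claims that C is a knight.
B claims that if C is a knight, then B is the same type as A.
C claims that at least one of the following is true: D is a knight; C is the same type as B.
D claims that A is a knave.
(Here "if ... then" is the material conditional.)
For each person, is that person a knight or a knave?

A is a knight, B is a knight, C is a knight, and D is a knave.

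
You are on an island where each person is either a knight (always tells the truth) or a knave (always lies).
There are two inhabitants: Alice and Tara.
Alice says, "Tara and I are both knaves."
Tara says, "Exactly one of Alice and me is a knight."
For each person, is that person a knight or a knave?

Alice is a knave, so "Tara and I are both knaves" must be false — and it is.
Tara is a knight; "exactly one of Alice and me is a knight" is True, as required.

Knights: Tara. Knaves: Alice.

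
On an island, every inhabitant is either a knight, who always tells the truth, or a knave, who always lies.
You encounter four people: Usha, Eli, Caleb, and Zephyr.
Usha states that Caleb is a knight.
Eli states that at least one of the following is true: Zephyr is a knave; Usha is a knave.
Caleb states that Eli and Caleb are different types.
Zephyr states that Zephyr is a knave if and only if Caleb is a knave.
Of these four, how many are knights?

3

The unique consistent assignment is Usha=knight, Eli=knave, Caleb=knight, Zephyr=knight.
That has 3 knights.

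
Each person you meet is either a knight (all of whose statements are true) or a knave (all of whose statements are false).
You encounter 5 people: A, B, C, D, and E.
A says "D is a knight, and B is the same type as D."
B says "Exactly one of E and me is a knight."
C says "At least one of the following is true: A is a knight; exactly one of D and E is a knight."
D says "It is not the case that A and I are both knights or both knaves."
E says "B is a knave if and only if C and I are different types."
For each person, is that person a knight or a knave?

A is a knave, B is a knave, C is a knave, D is a knave, and E is a knave.

Suppose A is a knight. Then A's statement "D is a knight, and B is the same type as D" would have to be true. Checking the 16 ways to assign the others, none is consistent with every speaker.
(For instance, with B=knave, C=knave, D=knave, E=knave, A's claim "D is a knight, and B is the same type as D" comes out false where it would need to be true.)
So A must be a knave, making "D is a knight, and B is the same type as D" false. Taking A=knave, B=knave, C=knave, D=knave, E=knave, each remaining statement checks out:
  B (knave): "exactly one of E and me is a knight" — false. ✓
  C (knave): "at least one of the following is true: A is a knight; exactly one of D and E is a knight" — false. ✓
  D (knave): "it is not the case that A and I are both knights or both knaves" — false. ✓
  E (knave): "B is a knave if and only if C and I are different types" — false. ✓
This is the unique consistent assignment.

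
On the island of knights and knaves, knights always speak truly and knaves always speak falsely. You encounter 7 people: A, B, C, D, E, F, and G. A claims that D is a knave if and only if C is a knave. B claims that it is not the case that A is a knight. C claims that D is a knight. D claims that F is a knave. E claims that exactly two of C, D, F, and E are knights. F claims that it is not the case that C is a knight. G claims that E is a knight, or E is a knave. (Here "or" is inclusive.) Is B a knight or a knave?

B is a knave.

Consistent assignments: {A=knight, B=knave, C=knave, D=knave, E=knight, F=knight, G=knight}; {A=knight, B=knave, C=knave, D=knave, E=knave, F=knight, G=knight}
In every consistent assignment, B is a knave.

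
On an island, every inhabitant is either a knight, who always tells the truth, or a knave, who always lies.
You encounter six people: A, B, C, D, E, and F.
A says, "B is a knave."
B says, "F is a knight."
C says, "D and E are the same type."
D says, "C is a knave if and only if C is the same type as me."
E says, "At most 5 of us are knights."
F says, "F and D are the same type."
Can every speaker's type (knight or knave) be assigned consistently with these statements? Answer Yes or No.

No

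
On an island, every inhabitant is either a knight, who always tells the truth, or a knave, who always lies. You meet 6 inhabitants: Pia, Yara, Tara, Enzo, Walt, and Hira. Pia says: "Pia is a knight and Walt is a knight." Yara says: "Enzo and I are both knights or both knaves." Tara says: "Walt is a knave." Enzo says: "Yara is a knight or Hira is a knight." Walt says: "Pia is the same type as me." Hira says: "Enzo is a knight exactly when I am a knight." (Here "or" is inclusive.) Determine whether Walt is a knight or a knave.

Walt is a knight.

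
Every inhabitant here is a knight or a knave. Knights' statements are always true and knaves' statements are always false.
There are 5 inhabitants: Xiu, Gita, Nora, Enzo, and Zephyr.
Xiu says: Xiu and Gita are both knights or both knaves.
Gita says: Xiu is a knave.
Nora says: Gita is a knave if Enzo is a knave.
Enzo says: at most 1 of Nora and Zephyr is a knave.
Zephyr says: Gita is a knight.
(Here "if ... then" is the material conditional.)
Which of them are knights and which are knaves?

Xiu is a knave, Gita is a knight, Nora is a knight, Enzo is a knight, and Zephyr is a knight.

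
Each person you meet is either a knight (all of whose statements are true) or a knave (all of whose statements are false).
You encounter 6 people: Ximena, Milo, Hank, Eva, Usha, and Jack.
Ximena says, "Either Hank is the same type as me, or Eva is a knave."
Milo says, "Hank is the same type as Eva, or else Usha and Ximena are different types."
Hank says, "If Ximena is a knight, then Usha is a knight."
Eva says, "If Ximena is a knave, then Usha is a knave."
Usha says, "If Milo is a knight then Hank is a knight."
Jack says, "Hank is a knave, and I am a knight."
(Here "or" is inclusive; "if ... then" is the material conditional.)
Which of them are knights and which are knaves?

Knights: Ximena, Milo, Hank, Eva, and Usha. Knaves: Jack.

Ximena (knight): "either Hank is the same type as me, or Eva is a knave" — true. ✓
Milo (knight): "Hank is the same type as Eva, or else Usha and Ximena are different types" — true. ✓
As a knight, Hank's statement "if Ximena is a knight, then Usha is a knight" should be true; it is.
As a knight, Eva's statement "if Ximena is a knave, then Usha is a knave" should be true; it is.
Usha is a knight, and the claim "if Milo is a knight then Hank is a knight" is indeed true.
As a knave, Jack's statement "Hank is a knave, and I am a knight" should be false; it is.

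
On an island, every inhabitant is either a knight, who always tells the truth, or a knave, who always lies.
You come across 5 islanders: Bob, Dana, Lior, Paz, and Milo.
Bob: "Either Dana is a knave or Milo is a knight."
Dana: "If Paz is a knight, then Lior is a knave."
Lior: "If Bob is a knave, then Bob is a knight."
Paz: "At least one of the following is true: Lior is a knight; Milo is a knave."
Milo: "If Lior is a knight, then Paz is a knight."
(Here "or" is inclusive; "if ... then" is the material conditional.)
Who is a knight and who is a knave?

Bob is a knight, Dana is a knave, Lior is a knight, Paz is a knight, and Milo is a knight.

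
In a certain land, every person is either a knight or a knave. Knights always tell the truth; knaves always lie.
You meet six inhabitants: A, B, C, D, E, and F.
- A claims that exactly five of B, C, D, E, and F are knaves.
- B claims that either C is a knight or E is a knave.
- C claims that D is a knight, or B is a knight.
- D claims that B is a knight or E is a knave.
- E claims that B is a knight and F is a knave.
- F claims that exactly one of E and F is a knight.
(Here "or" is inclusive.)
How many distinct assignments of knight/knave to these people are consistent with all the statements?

1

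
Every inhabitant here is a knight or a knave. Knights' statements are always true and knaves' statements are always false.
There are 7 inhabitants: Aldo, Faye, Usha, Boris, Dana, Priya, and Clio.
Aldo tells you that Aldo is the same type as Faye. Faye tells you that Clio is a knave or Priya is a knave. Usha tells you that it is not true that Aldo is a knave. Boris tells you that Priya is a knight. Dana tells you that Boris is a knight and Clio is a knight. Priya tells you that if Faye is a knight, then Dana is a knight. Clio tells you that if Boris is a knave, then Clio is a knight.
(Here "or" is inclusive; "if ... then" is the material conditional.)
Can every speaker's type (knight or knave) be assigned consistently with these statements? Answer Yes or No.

Yes

One consistent assignment: Aldo=knight, Faye=knight, Usha=knight, Boris=knave, Dana=knave, Priya=knave, Clio=knight.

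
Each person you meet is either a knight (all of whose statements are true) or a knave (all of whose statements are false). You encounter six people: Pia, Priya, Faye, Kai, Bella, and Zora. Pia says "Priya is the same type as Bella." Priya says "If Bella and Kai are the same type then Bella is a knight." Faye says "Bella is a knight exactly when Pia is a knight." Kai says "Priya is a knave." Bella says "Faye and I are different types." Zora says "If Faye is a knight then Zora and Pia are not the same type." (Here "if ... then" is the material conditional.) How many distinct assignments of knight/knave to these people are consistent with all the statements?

0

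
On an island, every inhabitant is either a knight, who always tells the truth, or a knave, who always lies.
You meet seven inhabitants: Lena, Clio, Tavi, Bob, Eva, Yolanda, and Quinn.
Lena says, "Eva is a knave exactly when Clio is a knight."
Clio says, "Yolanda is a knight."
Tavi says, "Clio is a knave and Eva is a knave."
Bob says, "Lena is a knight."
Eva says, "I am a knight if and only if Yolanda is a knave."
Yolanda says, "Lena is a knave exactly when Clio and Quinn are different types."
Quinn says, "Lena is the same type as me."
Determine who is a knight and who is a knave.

Since Lena is a knight, "Eva is a knave exactly when Clio is a knight" needs to be true, which holds.
Clio is a knave; "Yolanda is a knight" is False, as required.
As a knave, Tavi's statement "Clio is a knave and Eva is a knave" should be False; it is.
Bob (knight): "Lena is a knight" — true. ✓
As a knight, Eva's statement "I am a knight if and only if Yolanda is a knave" should be true; it is.
Yolanda is a knave; "Lena is a knave exactly when Clio and Quinn are different types" is False, as required.
Quinn (knight): "Lena is the same type as me" — true. ✓

Lena is a knight, Clio is a knave, Tavi is a knave, Bob is a knight, Eva is a knight, Yolanda is a knave, and Quinn is a knight.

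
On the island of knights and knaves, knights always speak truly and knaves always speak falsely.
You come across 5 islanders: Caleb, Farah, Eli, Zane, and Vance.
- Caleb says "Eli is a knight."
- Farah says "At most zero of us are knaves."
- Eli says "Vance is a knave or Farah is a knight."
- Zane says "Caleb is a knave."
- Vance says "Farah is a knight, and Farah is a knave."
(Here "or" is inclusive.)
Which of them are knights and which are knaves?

Caleb is a knight, Farah is a knave, Eli is a knight, Zane is a knave, and Vance is a knave.

Since Caleb is a knight, "Eli is a knight" needs to be True, which holds.
Since Farah is a knave, "at most zero of us are knaves" needs to be false, which holds.
Eli is a knight, and the claim "Vance is a knave or Farah is a knight" is indeed True.
Zane is a knave; "Caleb is a knave" is false, as required.
As a knave, Vance's statement "Farah is a knight, and Farah is a knave" should be false; it is.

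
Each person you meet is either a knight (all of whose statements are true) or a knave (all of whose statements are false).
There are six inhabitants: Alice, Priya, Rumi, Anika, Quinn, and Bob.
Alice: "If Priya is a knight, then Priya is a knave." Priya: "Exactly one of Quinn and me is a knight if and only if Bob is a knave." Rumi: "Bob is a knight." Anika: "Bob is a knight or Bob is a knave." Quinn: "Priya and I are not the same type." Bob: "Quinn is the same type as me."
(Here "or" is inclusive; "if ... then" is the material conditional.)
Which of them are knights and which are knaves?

Alice is a knight, Priya is a knave, Rumi is a knight, Anika is a knight, Quinn is a knight, and Bob is a knight.

As a knight, Alice's statement "if Priya is a knight, then Priya is a knave" should be true; it is.
Priya is a knave, and the claim "exactly one of Quinn and me is a knight if and only if Bob is a knave" is indeed false.
Rumi is a knight; "Bob is a knight" is true, as required.
Anika is a knight, so "Bob is a knight or Bob is a knave" must be true — and it is.
Quinn is a knight; "Priya and I are not the same type" is true, as required.
As a knight, Bob's statement "Quinn is the same type as me" should be true; it is.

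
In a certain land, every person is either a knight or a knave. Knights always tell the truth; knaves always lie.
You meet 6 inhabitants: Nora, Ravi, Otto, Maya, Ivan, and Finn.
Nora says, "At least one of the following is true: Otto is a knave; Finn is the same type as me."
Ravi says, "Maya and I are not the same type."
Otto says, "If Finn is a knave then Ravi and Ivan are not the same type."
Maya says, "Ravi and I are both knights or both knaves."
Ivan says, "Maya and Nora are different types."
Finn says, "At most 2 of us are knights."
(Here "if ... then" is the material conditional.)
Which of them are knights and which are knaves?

Nora is a knight, Ravi is a knight, Otto is a knave, Maya is a knave, Ivan is a knight, and Finn is a knave.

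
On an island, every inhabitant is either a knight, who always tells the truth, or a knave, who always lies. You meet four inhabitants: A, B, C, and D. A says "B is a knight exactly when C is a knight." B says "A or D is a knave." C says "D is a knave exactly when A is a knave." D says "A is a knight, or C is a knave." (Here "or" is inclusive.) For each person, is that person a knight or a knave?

A is a knave, B is a knight, C is a knave, and D is a knight.

As a knave, A's statement "B is a knight exactly when C is a knight" should be False; it is.
B is a knight; "A or D is a knave" is True, as required.
As a knave, C's statement "D is a knave exactly when A is a knave" should be False; it is.
D is a knight; "A is a knight, or C is a knave" is True, as required.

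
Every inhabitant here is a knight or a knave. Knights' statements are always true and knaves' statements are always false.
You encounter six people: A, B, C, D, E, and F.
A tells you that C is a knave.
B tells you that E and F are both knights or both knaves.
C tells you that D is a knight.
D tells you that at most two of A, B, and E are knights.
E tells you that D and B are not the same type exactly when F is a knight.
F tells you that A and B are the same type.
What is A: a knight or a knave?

A is a knight.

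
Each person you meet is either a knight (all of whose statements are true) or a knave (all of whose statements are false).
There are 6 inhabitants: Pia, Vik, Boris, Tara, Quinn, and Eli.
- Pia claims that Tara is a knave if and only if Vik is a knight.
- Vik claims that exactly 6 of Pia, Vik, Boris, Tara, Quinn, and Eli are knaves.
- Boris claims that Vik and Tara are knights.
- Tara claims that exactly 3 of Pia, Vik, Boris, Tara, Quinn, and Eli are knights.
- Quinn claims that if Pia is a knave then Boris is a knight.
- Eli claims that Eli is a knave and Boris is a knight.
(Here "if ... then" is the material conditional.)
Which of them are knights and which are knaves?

Pia is a knight, Vik is a knave, Boris is a knave, Tara is a knight, Quinn is a knight, and Eli is a knave.

Pia is a knight, so "Tara is a knave if and only if Vik is a knight" must be true — and it is.
Since Vik is a knave, "exactly 6 of Pia, Vik, Boris, Tara, Quinn, and Eli are knaves" needs to be False, which holds.
Boris is a knave, and the claim "Vik and Tara are knights" is indeed False.
Tara (knight): "exactly 3 of Pia, Vik, Boris, Tara, Quinn, and Eli are knights" — true. ✓
Quinn is a knight, so "if Pia is a knave then Boris is a knight" must be true — and it is.
Since Eli is a knave, "Eli is a knave and Boris is a knight" needs to be False, which holds.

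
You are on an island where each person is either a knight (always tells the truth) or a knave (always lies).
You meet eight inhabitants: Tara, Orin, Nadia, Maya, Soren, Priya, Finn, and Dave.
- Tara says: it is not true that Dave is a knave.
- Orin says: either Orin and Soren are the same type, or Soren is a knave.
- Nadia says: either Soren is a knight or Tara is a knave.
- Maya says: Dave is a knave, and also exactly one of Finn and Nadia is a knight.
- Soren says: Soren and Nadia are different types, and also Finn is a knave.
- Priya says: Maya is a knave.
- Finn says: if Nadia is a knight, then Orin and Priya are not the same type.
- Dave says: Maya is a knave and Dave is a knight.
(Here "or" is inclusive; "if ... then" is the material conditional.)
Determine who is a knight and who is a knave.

Knights: Tara, Orin, Priya, Finn, and Dave. Knaves: Nadia, Maya, and Soren.

Tara (knight): "it is not true that Dave is a knave" — true. ✓
Orin (knight): "either Orin and Soren are the same type, or Soren is a knave" — true. ✓
Since Nadia is a knave, "either Soren is a knight or Tara is a knave" needs to be False, which holds.
Since Maya is a knave, "Dave is a knave, and also exactly one of Finn and Nadia is a knight" needs to be False, which holds.
As a knave, Soren's statement "Soren and Nadia are different types, and also Finn is a knave" should be False; it is.
As a knight, Priya's statement "Maya is a knave" should be true; it is.
Since Finn is a knight, "if Nadia is a knight, then Orin and Priya are not the same type" needs to be true, which holds.
Dave (knight): "Maya is a knave and Dave is a knight" — true. ✓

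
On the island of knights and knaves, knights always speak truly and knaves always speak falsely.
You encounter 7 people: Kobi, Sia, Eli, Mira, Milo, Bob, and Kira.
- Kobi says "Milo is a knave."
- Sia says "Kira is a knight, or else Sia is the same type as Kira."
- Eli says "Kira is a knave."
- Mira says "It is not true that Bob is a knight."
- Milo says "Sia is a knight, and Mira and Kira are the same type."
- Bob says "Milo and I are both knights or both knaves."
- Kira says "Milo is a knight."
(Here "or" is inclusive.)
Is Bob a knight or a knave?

Bob is a knave.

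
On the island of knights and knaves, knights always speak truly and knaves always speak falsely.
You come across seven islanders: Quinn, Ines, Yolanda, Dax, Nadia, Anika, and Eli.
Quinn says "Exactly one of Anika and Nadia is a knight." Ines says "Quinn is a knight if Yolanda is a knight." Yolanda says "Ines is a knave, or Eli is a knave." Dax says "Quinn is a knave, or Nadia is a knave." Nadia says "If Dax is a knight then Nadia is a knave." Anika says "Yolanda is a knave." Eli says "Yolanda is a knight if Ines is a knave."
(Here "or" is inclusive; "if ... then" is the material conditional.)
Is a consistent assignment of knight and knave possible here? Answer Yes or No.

No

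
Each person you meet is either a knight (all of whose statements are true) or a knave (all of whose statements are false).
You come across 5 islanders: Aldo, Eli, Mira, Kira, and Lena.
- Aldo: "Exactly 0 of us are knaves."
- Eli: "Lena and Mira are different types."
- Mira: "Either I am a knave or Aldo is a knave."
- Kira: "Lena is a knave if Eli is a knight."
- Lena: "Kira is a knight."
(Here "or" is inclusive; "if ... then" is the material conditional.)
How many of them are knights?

3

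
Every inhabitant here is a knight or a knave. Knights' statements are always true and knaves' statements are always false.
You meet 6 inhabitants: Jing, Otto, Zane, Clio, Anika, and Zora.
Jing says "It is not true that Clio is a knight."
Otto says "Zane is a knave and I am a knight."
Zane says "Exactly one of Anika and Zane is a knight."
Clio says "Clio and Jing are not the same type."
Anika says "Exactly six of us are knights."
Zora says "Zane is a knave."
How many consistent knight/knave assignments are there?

3

Consistent assignments:
  Jing=knave, Otto=knight, Zane=knave, Clio=knight, Anika=knave, Zora=knight
  Jing=knave, Otto=knave, Zane=knight, Clio=knight, Anika=knave, Zora=knave
  Jing=knave, Otto=knave, Zane=knave, Clio=knight, Anika=knave, Zora=knight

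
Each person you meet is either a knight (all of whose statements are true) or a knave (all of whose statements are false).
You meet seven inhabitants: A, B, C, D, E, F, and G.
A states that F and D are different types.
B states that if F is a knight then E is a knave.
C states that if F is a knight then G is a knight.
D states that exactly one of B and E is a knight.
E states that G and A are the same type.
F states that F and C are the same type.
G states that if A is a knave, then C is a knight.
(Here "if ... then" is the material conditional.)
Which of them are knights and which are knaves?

A is a knave, so "F and D are different types" must be False — and it is.
B (knight): "if F is a knight then E is a knave" — True. ✓
As a knight, C's statement "if F is a knight then G is a knight" should be True; it is.
D is a knight; "exactly one of B and E is a knight" is True, as required.
Since E is a knave, "G and A are the same type" needs to be False, which holds.
F is a knight, and the claim "F and C are the same type" is indeed True.
Since G is a knight, "if A is a knave, then C is a knight" needs to be True, which holds.

A is a knave, B is a knight, C is a knight, D is a knight, E is a knave, F is a knight, and G is a knight.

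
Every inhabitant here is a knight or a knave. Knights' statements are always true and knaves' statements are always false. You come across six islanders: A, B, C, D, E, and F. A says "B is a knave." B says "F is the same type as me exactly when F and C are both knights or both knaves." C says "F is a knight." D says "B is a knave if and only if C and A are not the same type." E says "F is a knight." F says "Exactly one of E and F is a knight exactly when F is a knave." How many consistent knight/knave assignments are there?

2

Consistent assignments:
  A=knight, B=knave, C=knight, D=knave, E=knight, F=knight
  A=knave, B=knight, C=knight, D=knave, E=knight, F=knight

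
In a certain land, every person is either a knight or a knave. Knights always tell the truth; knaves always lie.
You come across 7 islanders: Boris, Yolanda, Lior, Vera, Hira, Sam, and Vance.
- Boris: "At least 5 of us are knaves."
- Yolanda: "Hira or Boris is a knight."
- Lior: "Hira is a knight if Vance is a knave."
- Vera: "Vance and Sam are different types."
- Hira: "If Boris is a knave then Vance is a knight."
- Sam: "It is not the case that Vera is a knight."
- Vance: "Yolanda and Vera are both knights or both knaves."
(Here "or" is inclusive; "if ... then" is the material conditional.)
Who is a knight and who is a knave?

Boris is a knave, so "at least 5 of us are knaves" must be false — and it is.
Yolanda is a knight, so "Hira or Boris is a knight" must be True — and it is.
Since Lior is a knight, "Hira is a knight if Vance is a knave" needs to be True, which holds.
Vera is a knight; "Vance and Sam are different types" is True, as required.
Hira is a knight, and the claim "if Boris is a knave then Vance is a knight" is indeed True.
Sam is a knave; "it is not the case that Vera is a knight" is false, as required.
Vance is a knight, so "Yolanda and Vera are both knights or both knaves" must be True — and it is.

Knights: Yolanda, Lior, Vera, Hira, and Vance. Knaves: Boris and Sam.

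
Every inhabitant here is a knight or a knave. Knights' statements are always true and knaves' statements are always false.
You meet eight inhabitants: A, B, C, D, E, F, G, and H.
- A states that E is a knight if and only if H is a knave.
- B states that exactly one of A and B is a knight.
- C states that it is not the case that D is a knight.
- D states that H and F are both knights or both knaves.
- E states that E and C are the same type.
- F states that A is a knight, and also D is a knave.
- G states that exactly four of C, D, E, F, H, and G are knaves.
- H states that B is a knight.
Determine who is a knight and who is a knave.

A is a knave, B is a knight, C is a knight, D is a knave, E is a knight, F is a knave, G is a knave, and H is a knight.

As a knave, A's statement "E is a knight if and only if H is a knave" should be False; it is.
B is a knight, and the claim "exactly one of A and B is a knight" is indeed True.
C is a knight, and the claim "it is not the case that D is a knight" is indeed True.
D is a knave, and the claim "H and F are both knights or both knaves" is indeed False.
E (knight): "E and C are the same type" — True. ✓
F is a knave, so "A is a knight, and also D is a knave" must be False — and it is.
G is a knave, and the claim "exactly four of C, D, E, F, H, and G are knaves" is indeed False.
H is a knight; "B is a knight" is True, as required.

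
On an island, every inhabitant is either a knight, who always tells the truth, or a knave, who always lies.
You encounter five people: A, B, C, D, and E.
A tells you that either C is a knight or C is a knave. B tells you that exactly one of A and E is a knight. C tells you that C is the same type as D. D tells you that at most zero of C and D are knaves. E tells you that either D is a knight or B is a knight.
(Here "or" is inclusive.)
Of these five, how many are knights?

The unique consistent assignment is A=knight, B=knave, C=knight, D=knight, E=knight.
That has 4 knights.

4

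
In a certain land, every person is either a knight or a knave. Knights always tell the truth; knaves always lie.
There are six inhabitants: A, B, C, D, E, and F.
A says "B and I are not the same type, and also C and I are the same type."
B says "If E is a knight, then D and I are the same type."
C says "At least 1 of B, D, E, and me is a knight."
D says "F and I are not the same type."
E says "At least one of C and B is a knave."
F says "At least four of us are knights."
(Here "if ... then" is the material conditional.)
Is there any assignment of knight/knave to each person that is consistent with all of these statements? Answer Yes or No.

Yes

One consistent assignment: A=knave, B=knight, C=knight, D=knight, E=knave, F=knave.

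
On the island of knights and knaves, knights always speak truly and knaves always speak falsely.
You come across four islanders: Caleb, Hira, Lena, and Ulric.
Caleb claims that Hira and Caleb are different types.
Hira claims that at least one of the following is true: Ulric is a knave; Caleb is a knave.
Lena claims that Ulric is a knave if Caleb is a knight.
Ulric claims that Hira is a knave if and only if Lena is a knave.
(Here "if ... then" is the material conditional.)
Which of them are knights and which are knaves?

Caleb is a knight, Hira is a knave, Lena is a knave, and Ulric is a knight.

As a knight, Caleb's statement "Hira and Caleb are different types" should be True; it is.
Hira (knave): "at least one of the following is true: Ulric is a knave; Caleb is a knave" — false. ✓
Lena is a knave, and the claim "Ulric is a knave if Caleb is a knight" is indeed false.
Ulric is a knight, so "Hira is a knave if and only if Lena is a knave" must be True — and it is.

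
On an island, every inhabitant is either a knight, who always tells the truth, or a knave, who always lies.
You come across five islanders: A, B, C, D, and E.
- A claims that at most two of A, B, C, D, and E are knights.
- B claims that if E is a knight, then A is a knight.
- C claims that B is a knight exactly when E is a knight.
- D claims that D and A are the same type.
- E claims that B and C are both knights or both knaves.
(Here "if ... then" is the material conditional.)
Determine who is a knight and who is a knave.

A is a knight, B is a knight, C is a knave, D is a knave, and E is a knave.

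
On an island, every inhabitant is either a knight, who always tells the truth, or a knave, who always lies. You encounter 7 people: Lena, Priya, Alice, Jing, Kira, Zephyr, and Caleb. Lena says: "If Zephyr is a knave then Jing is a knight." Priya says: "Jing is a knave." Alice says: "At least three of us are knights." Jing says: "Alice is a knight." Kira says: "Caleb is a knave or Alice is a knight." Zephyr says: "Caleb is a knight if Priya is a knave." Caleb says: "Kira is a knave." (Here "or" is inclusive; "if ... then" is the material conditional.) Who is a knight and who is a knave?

Lena is a knight, so "if Zephyr is a knave then Jing is a knight" must be true — and it is.
Priya is a knave, so "Jing is a knave" must be false — and it is.
Alice is a knight, and the claim "at least three of us are knights" is indeed true.
Since Jing is a knight, "Alice is a knight" needs to be true, which holds.
As a knight, Kira's statement "Caleb is a knave or Alice is a knight" should be true; it is.
As a knave, Zephyr's statement "Caleb is a knight if Priya is a knave" should be false; it is.
Caleb is a knave, and the claim "Kira is a knave" is indeed false.

Lena is a knight, Priya is a knave, Alice is a knight, Jing is a knight, Kira is a knight, Zephyr is a knave, and Caleb is a knave.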